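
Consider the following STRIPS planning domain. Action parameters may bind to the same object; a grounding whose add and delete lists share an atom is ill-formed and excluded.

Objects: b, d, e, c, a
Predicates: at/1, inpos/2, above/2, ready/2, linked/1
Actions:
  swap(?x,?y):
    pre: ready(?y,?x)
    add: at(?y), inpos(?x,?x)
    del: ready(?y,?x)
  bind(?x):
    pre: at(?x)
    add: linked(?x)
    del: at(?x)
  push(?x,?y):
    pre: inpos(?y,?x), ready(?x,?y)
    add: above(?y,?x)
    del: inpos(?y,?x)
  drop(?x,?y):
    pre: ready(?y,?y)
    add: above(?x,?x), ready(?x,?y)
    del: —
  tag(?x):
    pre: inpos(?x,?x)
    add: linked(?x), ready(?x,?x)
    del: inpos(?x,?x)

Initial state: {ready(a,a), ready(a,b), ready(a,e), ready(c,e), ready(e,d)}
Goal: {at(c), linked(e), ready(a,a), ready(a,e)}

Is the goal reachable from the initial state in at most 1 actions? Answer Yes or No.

No

1. swap(e,c)  →  {at(c), inpos(e,e), ready(a,a), ready(a,b), ready(a,e), ready(e,d)}
2. tag(e)  →  {at(c), linked(e), ready(a,a), ready(a,b), ready(a,e), ready(e,d), ready(e,e)}
optimal plan length = 2; 2 > 1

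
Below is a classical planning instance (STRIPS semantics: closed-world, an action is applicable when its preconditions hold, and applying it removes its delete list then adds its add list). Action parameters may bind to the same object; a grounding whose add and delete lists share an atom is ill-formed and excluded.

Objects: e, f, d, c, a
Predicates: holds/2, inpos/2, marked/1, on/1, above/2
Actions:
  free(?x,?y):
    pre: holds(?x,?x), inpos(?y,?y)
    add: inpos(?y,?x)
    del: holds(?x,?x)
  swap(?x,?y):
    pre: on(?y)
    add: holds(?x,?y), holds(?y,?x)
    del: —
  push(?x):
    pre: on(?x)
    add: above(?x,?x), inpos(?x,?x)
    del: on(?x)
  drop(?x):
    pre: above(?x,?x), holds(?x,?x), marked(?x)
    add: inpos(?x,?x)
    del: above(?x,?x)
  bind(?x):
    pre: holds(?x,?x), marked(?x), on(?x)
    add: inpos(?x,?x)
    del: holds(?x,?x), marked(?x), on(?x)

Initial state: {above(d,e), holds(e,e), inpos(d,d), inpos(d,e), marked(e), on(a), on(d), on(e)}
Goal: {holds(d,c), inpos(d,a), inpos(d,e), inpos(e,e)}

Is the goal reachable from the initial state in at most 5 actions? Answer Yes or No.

1. swap(c,d)  →  {above(d,e), holds(c,d), holds(d,c), holds(e,e), inpos(d,d), inpos(d,e), marked(e), on(a), on(d), on(e)}
2. swap(a,a)  →  {above(d,e), holds(a,a), holds(c,d), holds(d,c), holds(e,e), inpos(d,d), inpos(d,e), marked(e), on(a), on(d), on(e)}
3. free(a,d)  →  {above(d,e), holds(c,d), holds(d,c), holds(e,e), inpos(d,a), inpos(d,d), inpos(d,e), marked(e), on(a), on(d), on(e)}
4. push(e)  →  {above(d,e), above(e,e), holds(c,d), holds(d,c), holds(e,e), inpos(d,a), inpos(d,d), inpos(d,e), inpos(e,e), marked(e), on(a), on(d)}
optimal plan length = 4; 4 ≤ 5

Yes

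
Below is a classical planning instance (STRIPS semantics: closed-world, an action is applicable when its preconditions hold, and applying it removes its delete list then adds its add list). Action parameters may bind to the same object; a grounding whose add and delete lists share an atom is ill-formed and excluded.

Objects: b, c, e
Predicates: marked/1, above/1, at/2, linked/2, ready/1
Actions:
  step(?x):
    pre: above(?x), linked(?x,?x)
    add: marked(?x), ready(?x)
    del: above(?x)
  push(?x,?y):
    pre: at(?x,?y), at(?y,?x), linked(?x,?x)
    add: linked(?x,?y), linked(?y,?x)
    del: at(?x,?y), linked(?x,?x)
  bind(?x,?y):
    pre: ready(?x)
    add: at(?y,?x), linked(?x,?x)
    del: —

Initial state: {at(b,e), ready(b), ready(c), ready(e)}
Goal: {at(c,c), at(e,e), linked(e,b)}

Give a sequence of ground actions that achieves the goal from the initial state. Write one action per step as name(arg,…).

1. bind(b,e)  →  {at(b,e), at(e,b), linked(b,b), ready(b), ready(c), ready(e)}
2. push(b,e)  →  {at(e,b), linked(b,e), linked(e,b), ready(b), ready(c), ready(e)}
3. bind(c,c)  →  {at(c,c), at(e,b), linked(b,e), linked(c,c), linked(e,b), ready(b), ready(c), ready(e)}
4. bind(e,e)  →  {at(c,c), at(e,b), at(e,e), linked(b,e), linked(c,c), linked(e,b), linked(e,e), ready(b), ready(c), ready(e)}

bind(b,e); push(b,e); bind(c,c); bind(e,e)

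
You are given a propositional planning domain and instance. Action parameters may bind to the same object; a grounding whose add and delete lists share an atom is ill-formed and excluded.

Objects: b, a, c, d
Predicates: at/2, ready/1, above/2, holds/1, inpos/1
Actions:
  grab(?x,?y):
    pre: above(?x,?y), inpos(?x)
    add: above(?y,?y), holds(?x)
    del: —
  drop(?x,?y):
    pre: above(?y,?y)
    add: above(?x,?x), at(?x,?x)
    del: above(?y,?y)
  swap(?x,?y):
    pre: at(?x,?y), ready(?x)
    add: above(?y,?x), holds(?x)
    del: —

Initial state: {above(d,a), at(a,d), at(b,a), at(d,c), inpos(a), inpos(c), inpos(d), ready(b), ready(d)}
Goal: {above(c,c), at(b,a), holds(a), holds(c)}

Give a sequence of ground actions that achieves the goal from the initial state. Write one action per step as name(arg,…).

1. grab(d,a)  →  {above(a,a), above(d,a), at(a,d), at(b,a), at(d,c), holds(d), inpos(a), inpos(c), inpos(d), ready(b), ready(d)}
2. grab(a,a)  →  {above(a,a), above(d,a), at(a,d), at(b,a), at(d,c), holds(a), holds(d), inpos(a), inpos(c), inpos(d), ready(b), ready(d)}
3. drop(c,a)  →  {above(c,c), above(d,a), at(a,d), at(b,a), at(c,c), at(d,c), holds(a), holds(d), inpos(a), inpos(c), inpos(d), ready(b), ready(d)}
4. grab(c,c)  →  {above(c,c), above(d,a), at(a,d), at(b,a), at(c,c), at(d,c), holds(a), holds(c), holds(d), inpos(a), inpos(c), inpos(d), ready(b), ready(d)}

grab(d,a); grab(a,a); drop(c,a); grab(c,c)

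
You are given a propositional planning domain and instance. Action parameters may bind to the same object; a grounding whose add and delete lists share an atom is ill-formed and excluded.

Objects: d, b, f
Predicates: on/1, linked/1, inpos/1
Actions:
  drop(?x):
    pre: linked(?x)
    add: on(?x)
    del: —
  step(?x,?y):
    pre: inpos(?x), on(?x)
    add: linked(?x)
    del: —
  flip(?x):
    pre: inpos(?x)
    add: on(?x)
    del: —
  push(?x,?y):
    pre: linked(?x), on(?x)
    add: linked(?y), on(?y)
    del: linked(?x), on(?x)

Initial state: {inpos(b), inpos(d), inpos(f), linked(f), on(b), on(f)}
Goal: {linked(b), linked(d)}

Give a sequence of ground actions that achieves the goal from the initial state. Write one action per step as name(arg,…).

step(b,d); push(f,d)

1. step(b,d)  →  {inpos(b), inpos(d), inpos(f), linked(b), linked(f), on(b), on(f)}
2. push(f,d)  →  {inpos(b), inpos(d), inpos(f), linked(b), linked(d), on(b), on(d)}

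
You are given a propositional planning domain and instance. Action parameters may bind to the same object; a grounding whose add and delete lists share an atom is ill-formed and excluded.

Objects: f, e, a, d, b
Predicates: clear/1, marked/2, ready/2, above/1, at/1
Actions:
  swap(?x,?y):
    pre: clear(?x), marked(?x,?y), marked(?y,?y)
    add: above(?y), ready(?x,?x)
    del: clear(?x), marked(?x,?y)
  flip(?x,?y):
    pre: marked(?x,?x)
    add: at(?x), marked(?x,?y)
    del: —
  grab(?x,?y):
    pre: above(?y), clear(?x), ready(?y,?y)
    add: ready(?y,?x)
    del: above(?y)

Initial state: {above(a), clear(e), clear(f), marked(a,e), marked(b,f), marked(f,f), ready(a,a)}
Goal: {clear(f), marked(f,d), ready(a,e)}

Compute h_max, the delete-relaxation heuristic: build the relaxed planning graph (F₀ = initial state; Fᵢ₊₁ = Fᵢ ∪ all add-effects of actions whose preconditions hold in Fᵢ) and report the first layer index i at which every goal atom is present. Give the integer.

F0 = init (7 atoms)
F1 = F0 ∪ {above(f), at(f), marked(f,a), marked(f,b), marked(f,d), marked(f,e), ready(a,e), ready(a,f), ready(f,f)}  (16 atoms)
goal ⊆ F1  ⇒  h_max = 1

1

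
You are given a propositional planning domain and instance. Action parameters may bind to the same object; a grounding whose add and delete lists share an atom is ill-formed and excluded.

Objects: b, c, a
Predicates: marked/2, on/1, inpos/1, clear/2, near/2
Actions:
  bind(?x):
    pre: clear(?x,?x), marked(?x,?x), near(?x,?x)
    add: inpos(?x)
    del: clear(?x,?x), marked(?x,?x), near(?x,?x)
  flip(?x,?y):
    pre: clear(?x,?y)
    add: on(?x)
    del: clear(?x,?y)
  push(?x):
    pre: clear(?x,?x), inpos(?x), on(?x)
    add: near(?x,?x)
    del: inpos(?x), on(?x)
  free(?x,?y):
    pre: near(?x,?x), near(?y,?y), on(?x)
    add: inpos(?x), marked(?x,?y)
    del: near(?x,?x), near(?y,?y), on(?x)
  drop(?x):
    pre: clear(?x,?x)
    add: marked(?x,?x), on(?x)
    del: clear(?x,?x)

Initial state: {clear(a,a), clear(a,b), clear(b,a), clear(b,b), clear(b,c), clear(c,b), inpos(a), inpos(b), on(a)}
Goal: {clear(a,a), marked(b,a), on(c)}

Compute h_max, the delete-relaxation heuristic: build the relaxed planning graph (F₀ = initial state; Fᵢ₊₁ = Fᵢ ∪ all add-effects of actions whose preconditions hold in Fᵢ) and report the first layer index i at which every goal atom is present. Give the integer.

3

F0 = init (9 atoms)
F1 = F0 ∪ {marked(a,a), marked(b,b), near(a,a), on(b), on(c)}  (14 atoms)
F2 = F1 ∪ {near(b,b)}  (15 atoms)
F3 = F2 ∪ {marked(a,b), marked(b,a)}  (17 atoms)
goal ⊆ F3  ⇒  h_max = 3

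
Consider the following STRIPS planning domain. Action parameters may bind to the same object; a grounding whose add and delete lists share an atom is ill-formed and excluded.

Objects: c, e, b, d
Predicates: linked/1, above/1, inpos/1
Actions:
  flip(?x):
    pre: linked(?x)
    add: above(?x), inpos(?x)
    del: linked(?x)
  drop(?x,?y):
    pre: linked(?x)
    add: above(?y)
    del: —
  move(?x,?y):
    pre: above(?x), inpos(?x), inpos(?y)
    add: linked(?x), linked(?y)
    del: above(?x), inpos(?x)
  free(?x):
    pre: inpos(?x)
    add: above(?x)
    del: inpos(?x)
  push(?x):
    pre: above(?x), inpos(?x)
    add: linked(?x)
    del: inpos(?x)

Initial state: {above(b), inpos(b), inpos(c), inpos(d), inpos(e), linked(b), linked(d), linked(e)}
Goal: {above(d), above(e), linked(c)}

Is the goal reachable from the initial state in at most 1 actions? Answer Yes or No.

1. flip(e)  →  {above(b), above(e), inpos(b), inpos(c), inpos(d), inpos(e), linked(b), linked(d)}
2. flip(d)  →  {above(b), above(d), above(e), inpos(b), inpos(c), inpos(d), inpos(e), linked(b)}
3. move(b,c)  →  {above(d), above(e), inpos(c), inpos(d), inpos(e), linked(b), linked(c)}
optimal plan length = 3; 3 > 1

No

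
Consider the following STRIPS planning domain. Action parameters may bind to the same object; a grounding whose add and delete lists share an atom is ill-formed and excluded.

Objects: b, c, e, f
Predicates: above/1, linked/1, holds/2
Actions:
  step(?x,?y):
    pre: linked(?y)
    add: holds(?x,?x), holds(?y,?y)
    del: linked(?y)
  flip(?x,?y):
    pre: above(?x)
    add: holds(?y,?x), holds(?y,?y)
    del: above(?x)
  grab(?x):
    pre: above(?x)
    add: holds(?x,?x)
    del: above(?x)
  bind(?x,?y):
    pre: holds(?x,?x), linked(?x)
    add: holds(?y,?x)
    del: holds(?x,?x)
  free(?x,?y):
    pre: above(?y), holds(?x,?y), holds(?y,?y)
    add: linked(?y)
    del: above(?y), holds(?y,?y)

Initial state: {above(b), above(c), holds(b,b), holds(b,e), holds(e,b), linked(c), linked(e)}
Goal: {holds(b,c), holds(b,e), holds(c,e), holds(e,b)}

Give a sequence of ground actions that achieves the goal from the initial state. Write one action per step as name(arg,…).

step(e,c); flip(c,b); bind(e,c)

1. step(e,c)  →  {above(b), above(c), holds(b,b), holds(b,e), holds(c,c), holds(e,b), holds(e,e), linked(e)}
2. flip(c,b)  →  {above(b), holds(b,b), holds(b,c), holds(b,e), holds(c,c), holds(e,b), holds(e,e), linked(e)}
3. bind(e,c)  →  {above(b), holds(b,b), holds(b,c), holds(b,e), holds(c,c), holds(c,e), holds(e,b), linked(e)}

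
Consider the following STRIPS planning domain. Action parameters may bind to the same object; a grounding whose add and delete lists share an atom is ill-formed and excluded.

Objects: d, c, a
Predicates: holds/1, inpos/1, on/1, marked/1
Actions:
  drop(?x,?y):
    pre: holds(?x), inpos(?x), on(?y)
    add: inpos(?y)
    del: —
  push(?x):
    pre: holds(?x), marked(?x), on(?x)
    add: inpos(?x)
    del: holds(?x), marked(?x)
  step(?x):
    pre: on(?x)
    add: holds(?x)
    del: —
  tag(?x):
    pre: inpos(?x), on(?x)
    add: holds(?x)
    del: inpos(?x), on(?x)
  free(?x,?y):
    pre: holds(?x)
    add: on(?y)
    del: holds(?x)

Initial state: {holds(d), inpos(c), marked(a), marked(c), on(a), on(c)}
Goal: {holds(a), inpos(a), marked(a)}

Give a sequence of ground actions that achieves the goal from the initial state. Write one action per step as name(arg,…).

step(c); drop(c,a); step(a)

1. step(c)  →  {holds(c), holds(d), inpos(c), marked(a), marked(c), on(a), on(c)}
2. drop(c,a)  →  {holds(c), holds(d), inpos(a), inpos(c), marked(a), marked(c), on(a), on(c)}
3. step(a)  →  {holds(a), holds(c), holds(d), inpos(a), inpos(c), marked(a), marked(c), on(a), on(c)}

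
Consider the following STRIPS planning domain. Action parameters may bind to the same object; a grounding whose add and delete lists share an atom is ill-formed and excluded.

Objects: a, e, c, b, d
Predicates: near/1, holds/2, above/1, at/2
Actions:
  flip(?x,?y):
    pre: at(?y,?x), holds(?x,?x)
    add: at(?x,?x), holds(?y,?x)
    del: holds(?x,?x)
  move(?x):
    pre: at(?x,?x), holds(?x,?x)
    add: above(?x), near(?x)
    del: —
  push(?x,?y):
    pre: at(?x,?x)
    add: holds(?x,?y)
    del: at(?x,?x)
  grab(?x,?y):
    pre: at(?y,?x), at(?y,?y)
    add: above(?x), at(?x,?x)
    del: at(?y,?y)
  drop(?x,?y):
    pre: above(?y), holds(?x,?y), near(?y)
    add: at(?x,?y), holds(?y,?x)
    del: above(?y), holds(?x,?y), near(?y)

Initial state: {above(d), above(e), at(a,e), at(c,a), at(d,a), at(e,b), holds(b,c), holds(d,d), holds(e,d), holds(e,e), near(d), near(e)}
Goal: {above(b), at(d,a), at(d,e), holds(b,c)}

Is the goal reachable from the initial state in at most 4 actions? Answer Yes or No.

1. flip(e,a)  →  {above(d), above(e), at(a,e), at(c,a), at(d,a), at(e,b), at(e,e), holds(a,e), holds(b,c), holds(d,d), holds(e,d), near(d), near(e)}
2. grab(b,e)  →  {above(b), above(d), above(e), at(a,e), at(b,b), at(c,a), at(d,a), at(e,b), holds(a,e), holds(b,c), holds(d,d), holds(e,d), near(d), near(e)}
3. drop(e,d)  →  {above(b), above(e), at(a,e), at(b,b), at(c,a), at(d,a), at(e,b), at(e,d), holds(a,e), holds(b,c), holds(d,d), holds(d,e), near(e)}
4. drop(d,e)  →  {above(b), at(a,e), at(b,b), at(c,a), at(d,a), at(d,e), at(e,b), at(e,d), holds(a,e), holds(b,c), holds(d,d), holds(e,d)}
optimal plan length = 4; 4 ≤ 4

Yes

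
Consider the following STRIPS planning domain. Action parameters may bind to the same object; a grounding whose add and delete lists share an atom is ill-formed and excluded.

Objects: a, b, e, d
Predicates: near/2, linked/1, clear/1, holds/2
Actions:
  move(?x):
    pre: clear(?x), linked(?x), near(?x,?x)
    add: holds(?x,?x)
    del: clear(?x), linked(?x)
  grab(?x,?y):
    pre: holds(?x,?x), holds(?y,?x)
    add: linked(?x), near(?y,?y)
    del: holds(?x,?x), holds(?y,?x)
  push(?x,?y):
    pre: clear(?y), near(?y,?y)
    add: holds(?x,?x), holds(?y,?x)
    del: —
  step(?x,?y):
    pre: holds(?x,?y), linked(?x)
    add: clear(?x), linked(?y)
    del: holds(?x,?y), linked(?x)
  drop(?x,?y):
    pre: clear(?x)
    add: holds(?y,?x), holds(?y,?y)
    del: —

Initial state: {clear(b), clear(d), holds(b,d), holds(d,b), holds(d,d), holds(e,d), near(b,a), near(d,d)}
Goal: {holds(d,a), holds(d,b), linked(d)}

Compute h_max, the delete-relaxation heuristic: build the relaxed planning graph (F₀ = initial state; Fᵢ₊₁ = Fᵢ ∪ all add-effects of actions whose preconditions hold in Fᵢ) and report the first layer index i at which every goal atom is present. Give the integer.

1

F0 = init (8 atoms)
F1 = F0 ∪ {holds(a,a), holds(a,b), holds(a,d), holds(b,b), holds(d,a), holds(d,e), holds(e,b), holds(e,e), linked(d), near(b,b), near(e,e)}  (19 atoms)
goal ⊆ F1  ⇒  h_max = 1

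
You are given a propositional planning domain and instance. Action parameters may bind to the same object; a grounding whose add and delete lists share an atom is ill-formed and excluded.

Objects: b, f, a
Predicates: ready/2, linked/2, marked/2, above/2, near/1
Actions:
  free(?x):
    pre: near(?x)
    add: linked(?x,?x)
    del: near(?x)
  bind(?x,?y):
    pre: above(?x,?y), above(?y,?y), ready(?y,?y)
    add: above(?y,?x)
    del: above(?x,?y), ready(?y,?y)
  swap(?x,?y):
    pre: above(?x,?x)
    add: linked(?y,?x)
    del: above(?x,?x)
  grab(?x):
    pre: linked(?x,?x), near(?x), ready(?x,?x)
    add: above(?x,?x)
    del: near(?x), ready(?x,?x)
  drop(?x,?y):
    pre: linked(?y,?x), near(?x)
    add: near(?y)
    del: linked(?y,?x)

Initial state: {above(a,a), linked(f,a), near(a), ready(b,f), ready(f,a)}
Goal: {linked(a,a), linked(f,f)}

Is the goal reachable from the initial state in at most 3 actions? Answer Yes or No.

Yes

1. swap(a,a)  →  {linked(a,a), linked(f,a), near(a), ready(b,f), ready(f,a)}
2. drop(a,f)  →  {linked(a,a), near(a), near(f), ready(b,f), ready(f,a)}
3. free(f)  →  {linked(a,a), linked(f,f), near(a), ready(b,f), ready(f,a)}
optimal plan length = 3; 3 ≤ 3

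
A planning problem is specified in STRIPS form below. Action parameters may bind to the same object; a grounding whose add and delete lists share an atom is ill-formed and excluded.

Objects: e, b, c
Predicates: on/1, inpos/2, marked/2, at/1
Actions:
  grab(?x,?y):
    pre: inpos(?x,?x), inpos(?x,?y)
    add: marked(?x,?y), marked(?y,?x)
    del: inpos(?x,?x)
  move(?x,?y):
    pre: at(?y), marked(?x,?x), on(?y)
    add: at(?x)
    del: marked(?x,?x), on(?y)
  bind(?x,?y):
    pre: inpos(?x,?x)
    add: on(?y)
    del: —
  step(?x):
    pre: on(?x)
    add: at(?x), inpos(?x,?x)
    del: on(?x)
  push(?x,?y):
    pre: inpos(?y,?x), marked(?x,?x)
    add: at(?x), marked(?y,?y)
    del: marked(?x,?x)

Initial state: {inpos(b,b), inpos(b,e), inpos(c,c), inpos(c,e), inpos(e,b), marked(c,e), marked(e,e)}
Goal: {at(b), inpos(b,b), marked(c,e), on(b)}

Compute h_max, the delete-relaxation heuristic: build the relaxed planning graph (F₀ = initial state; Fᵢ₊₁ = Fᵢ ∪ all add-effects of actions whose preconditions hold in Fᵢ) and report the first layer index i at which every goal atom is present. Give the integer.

2

F0 = init (7 atoms)
F1 = F0 ∪ {at(e), marked(b,b), marked(b,e), marked(c,c), marked(e,b), marked(e,c), on(b), on(c), on(e)}  (16 atoms)
F2 = F1 ∪ {at(b), at(c), inpos(e,e)}  (19 atoms)
goal ⊆ F2  ⇒  h_max = 2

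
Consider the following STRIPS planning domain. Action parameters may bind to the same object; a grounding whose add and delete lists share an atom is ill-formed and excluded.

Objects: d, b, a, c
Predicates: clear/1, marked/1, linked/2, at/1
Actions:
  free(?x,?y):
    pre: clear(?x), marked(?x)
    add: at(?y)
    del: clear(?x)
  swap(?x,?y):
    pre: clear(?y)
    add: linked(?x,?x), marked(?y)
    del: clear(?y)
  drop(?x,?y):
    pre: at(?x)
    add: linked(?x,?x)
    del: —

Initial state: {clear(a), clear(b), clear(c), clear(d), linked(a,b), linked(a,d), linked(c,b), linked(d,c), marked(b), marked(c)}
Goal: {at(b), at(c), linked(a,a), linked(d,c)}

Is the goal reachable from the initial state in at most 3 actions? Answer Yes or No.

Yes

1. free(b,b)  →  {at(b), clear(a), clear(c), clear(d), linked(a,b), linked(a,d), linked(c,b), linked(d,c), marked(b), marked(c)}
2. free(c,c)  →  {at(b), at(c), clear(a), clear(d), linked(a,b), linked(a,d), linked(c,b), linked(d,c), marked(b), marked(c)}
3. swap(a,d)  →  {at(b), at(c), clear(a), linked(a,a), linked(a,b), linked(a,d), linked(c,b), linked(d,c), marked(b), marked(c), marked(d)}
optimal plan length = 3; 3 ≤ 3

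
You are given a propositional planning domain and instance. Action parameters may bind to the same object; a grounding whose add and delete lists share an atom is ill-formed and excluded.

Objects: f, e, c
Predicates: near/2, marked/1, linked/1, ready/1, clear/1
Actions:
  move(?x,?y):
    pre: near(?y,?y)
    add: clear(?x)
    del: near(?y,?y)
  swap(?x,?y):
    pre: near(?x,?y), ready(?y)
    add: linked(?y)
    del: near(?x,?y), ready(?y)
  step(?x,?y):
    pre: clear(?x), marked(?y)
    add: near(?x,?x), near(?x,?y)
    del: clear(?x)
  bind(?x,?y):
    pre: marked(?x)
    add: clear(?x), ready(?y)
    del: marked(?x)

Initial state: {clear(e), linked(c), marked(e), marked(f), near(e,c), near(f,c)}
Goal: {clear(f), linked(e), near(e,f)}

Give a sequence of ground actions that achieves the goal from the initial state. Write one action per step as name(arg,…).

1. step(e,f)  →  {linked(c), marked(e), marked(f), near(e,c), near(e,e), near(e,f), near(f,c)}
2. bind(f,e)  →  {clear(f), linked(c), marked(e), near(e,c), near(e,e), near(e,f), near(f,c), ready(e)}
3. swap(e,e)  →  {clear(f), linked(c), linked(e), marked(e), near(e,c), near(e,f), near(f,c)}

step(e,f); bind(f,e); swap(e,e)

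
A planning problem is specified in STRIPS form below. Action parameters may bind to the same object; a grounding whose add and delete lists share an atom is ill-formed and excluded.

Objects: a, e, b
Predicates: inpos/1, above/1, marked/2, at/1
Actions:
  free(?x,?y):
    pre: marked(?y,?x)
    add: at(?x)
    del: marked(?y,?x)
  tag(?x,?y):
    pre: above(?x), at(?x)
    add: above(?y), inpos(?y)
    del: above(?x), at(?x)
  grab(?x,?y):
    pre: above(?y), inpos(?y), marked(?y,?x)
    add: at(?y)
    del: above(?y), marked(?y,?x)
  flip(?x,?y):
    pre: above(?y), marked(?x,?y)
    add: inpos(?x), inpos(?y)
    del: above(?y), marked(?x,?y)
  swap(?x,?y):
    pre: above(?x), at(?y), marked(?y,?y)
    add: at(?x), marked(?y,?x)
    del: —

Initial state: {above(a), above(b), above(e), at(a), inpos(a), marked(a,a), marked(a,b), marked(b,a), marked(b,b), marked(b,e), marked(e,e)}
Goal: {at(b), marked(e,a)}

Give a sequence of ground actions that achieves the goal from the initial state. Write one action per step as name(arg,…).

1. free(e,b)  →  {above(a), above(b), above(e), at(a), at(e), inpos(a), marked(a,a), marked(a,b), marked(b,a), marked(b,b), marked(e,e)}
2. free(b,a)  →  {above(a), above(b), above(e), at(a), at(b), at(e), inpos(a), marked(a,a), marked(b,a), marked(b,b), marked(e,e)}
3. swap(a,e)  →  {above(a), above(b), above(e), at(a), at(b), at(e), inpos(a), marked(a,a), marked(b,a), marked(b,b), marked(e,a), marked(e,e)}

free(e,b); free(b,a); swap(a,e)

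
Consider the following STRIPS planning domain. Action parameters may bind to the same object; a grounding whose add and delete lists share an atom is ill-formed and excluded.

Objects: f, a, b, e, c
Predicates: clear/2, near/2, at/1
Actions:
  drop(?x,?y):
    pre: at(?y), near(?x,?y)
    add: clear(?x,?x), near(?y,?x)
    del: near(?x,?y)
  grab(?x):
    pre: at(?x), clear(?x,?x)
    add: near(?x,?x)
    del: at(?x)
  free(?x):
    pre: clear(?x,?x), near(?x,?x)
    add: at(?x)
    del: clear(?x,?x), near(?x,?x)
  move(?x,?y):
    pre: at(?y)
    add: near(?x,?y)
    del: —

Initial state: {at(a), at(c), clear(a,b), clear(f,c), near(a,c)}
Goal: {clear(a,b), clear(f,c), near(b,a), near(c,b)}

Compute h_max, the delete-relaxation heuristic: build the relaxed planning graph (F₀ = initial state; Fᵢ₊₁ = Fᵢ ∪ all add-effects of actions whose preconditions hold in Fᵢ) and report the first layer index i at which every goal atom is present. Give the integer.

F0 = init (5 atoms)
F1 = F0 ∪ {clear(a,a), near(a,a), near(b,a), near(b,c), near(c,a), near(c,c), near(e,a), near(e,c), near(f,a), near(f,c)}  (15 atoms)
F2 = F1 ∪ {clear(b,b), clear(c,c), clear(e,e), clear(f,f), near(a,b), near(a,e), near(a,f), near(c,b), near(c,e), near(c,f)}  (25 atoms)
goal ⊆ F2  ⇒  h_max = 2

2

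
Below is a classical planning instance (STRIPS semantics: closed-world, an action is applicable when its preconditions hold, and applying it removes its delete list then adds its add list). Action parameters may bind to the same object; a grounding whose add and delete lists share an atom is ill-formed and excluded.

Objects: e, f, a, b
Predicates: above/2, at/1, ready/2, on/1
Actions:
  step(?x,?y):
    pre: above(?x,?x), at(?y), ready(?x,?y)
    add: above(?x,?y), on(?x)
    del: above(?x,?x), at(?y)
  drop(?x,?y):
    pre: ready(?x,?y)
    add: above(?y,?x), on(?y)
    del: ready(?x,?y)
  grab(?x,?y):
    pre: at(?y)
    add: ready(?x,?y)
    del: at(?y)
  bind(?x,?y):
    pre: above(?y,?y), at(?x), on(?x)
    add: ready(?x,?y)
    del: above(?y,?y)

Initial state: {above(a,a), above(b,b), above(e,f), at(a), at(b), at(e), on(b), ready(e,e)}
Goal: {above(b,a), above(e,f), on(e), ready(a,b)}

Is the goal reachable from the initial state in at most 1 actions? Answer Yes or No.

1. drop(e,e)  →  {above(a,a), above(b,b), above(e,e), above(e,f), at(a), at(b), at(e), on(b), on(e)}
2. bind(b,a)  →  {above(b,b), above(e,e), above(e,f), at(a), at(b), at(e), on(b), on(e), ready(b,a)}
3. step(b,a)  →  {above(b,a), above(e,e), above(e,f), at(b), at(e), on(b), on(e), ready(b,a)}
4. grab(a,b)  →  {above(b,a), above(e,e), above(e,f), at(e), on(b), on(e), ready(a,b), ready(b,a)}
optimal plan length = 4; 4 > 1

No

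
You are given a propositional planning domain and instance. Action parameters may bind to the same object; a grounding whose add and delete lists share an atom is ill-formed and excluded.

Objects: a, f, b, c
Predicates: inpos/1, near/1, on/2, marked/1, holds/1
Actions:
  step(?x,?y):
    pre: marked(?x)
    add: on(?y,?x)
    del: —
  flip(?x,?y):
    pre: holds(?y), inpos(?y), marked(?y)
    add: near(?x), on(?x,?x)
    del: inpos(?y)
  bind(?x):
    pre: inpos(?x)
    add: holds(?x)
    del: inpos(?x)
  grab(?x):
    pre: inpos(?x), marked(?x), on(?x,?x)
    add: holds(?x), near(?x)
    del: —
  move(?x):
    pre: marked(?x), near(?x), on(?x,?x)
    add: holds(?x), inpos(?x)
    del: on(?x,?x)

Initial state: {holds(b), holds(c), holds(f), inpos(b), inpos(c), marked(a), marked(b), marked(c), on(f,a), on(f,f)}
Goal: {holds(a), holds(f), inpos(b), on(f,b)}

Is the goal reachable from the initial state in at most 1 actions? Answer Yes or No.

1. step(b,f)  →  {holds(b), holds(c), holds(f), inpos(b), inpos(c), marked(a), marked(b), marked(c), on(f,a), on(f,b), on(f,f)}
2. flip(a,c)  →  {holds(b), holds(c), holds(f), inpos(b), marked(a), marked(b), marked(c), near(a), on(a,a), on(f,a), on(f,b), on(f,f)}
3. move(a)  →  {holds(a), holds(b), holds(c), holds(f), inpos(a), inpos(b), marked(a), marked(b), marked(c), near(a), on(f,a), on(f,b), on(f,f)}
optimal plan length = 3; 3 > 1

No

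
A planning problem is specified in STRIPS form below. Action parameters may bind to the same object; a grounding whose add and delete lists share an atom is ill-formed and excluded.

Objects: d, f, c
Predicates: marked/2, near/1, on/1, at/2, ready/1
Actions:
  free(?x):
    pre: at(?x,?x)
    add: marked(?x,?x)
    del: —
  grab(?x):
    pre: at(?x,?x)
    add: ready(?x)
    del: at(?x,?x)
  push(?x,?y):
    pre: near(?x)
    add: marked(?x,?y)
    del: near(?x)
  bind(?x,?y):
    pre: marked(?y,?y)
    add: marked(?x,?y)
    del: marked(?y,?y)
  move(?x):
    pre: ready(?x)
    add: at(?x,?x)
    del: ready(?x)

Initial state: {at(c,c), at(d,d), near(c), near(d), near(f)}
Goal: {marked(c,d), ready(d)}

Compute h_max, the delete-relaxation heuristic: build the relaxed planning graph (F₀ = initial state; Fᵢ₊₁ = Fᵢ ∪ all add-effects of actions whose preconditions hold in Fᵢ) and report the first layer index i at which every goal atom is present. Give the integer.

F0 = init (5 atoms)
F1 = F0 ∪ {marked(c,c), marked(c,d), marked(c,f), marked(d,c), marked(d,d), marked(d,f), marked(f,c), marked(f,d), marked(f,f), ready(c), ready(d)}  (16 atoms)
goal ⊆ F1  ⇒  h_max = 1

1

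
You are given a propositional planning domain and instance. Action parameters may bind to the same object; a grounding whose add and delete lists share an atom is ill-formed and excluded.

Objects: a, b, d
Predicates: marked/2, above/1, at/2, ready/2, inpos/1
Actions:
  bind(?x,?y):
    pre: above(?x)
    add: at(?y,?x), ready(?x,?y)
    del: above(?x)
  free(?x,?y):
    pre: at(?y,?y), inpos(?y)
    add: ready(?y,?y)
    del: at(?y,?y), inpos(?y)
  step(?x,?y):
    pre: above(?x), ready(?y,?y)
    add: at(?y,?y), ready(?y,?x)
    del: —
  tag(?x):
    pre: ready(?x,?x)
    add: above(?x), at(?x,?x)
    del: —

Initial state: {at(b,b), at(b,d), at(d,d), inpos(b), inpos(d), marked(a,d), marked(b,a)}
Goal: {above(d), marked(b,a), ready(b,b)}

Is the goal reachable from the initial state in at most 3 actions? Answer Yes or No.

Yes

1. free(a,b)  →  {at(b,d), at(d,d), inpos(d), marked(a,d), marked(b,a), ready(b,b)}
2. free(a,d)  →  {at(b,d), marked(a,d), marked(b,a), ready(b,b), ready(d,d)}
3. tag(d)  →  {above(d), at(b,d), at(d,d), marked(a,d), marked(b,a), ready(b,b), ready(d,d)}
optimal plan length = 3; 3 ≤ 3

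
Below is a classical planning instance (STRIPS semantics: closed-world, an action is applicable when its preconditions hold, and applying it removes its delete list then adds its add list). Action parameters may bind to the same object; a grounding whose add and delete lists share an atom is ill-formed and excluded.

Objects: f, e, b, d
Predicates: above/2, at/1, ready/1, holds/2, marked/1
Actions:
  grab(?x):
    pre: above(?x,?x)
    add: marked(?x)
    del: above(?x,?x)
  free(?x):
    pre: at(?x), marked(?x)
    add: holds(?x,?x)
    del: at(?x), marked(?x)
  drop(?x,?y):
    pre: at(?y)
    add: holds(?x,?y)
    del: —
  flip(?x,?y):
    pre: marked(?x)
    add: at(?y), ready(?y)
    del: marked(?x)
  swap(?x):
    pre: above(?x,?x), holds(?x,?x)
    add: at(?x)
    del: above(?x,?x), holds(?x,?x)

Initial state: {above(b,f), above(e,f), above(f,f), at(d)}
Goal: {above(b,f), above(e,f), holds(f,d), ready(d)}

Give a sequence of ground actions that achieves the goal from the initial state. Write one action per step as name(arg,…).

grab(f); drop(f,d); flip(f,d)

1. grab(f)  →  {above(b,f), above(e,f), at(d), marked(f)}
2. drop(f,d)  →  {above(b,f), above(e,f), at(d), holds(f,d), marked(f)}
3. flip(f,d)  →  {above(b,f), above(e,f), at(d), holds(f,d), ready(d)}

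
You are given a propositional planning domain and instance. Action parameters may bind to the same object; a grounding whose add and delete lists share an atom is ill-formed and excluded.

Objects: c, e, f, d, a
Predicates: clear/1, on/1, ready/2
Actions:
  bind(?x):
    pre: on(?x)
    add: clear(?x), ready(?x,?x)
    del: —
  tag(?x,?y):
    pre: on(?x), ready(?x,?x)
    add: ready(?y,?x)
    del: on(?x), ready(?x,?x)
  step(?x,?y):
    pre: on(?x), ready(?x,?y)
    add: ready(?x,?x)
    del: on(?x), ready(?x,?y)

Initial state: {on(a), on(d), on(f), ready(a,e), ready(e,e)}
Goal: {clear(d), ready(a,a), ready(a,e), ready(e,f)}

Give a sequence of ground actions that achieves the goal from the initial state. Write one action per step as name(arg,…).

bind(f); bind(d); bind(a); tag(f,e)

1. bind(f)  →  {clear(f), on(a), on(d), on(f), ready(a,e), ready(e,e), ready(f,f)}
2. bind(d)  →  {clear(d), clear(f), on(a), on(d), on(f), ready(a,e), ready(d,d), ready(e,e), ready(f,f)}
3. bind(a)  →  {clear(a), clear(d), clear(f), on(a), on(d), on(f), ready(a,a), ready(a,e), ready(d,d), ready(e,e), ready(f,f)}
4. tag(f,e)  →  {clear(a), clear(d), clear(f), on(a), on(d), ready(a,a), ready(a,e), ready(d,d), ready(e,e), ready(e,f)}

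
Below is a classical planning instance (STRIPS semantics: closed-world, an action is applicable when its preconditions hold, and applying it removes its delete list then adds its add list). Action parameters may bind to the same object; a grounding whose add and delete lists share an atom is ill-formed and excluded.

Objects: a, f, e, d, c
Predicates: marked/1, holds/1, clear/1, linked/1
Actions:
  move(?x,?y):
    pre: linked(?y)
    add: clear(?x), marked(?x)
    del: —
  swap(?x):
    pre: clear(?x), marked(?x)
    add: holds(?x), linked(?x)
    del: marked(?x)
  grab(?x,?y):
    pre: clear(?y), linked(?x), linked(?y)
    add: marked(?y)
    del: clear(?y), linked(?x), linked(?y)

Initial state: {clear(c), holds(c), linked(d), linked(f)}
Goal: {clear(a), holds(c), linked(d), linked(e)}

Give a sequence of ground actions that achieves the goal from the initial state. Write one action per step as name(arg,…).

1. move(a,f)  →  {clear(a), clear(c), holds(c), linked(d), linked(f), marked(a)}
2. move(e,f)  →  {clear(a), clear(c), clear(e), holds(c), linked(d), linked(f), marked(a), marked(e)}
3. swap(e)  →  {clear(a), clear(c), clear(e), holds(c), holds(e), linked(d), linked(e), linked(f), marked(a)}

move(a,f); move(e,f); swap(e)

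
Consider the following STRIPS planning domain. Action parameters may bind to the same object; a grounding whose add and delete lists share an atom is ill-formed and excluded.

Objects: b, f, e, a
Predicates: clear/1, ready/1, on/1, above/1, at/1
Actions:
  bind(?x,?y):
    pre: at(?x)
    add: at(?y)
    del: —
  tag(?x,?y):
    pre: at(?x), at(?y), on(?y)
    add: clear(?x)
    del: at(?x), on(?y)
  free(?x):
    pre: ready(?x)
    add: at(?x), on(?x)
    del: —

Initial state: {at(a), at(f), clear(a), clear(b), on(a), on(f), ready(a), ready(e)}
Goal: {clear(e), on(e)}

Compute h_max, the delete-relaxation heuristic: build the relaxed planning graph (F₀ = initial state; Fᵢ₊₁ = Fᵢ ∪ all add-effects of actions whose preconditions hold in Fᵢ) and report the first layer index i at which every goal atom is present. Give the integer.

F0 = init (8 atoms)
F1 = F0 ∪ {at(b), at(e), clear(f), on(e)}  (12 atoms)
F2 = F1 ∪ {clear(e)}  (13 atoms)
goal ⊆ F2  ⇒  h_max = 2

2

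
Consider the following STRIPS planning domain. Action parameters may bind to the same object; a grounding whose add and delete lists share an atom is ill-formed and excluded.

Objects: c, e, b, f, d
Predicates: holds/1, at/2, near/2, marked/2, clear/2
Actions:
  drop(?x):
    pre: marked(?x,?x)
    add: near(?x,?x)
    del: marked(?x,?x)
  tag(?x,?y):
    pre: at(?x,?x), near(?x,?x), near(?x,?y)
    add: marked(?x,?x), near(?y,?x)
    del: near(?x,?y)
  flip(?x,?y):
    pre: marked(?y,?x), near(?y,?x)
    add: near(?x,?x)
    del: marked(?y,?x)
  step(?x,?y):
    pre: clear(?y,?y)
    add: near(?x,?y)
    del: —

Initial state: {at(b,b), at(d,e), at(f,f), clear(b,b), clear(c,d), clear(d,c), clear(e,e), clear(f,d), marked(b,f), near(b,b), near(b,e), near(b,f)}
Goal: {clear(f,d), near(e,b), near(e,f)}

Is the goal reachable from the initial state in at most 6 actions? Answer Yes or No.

Yes

1. tag(b,e)  →  {at(b,b), at(d,e), at(f,f), clear(b,b), clear(c,d), clear(d,c), clear(e,e), clear(f,d), marked(b,b), marked(b,f), near(b,b), near(b,f), near(e,b)}
2. flip(f,b)  →  {at(b,b), at(d,e), at(f,f), clear(b,b), clear(c,d), clear(d,c), clear(e,e), clear(f,d), marked(b,b), near(b,b), near(b,f), near(e,b), near(f,f)}
3. step(f,e)  →  {at(b,b), at(d,e), at(f,f), clear(b,b), clear(c,d), clear(d,c), clear(e,e), clear(f,d), marked(b,b), near(b,b), near(b,f), near(e,b), near(f,e), near(f,f)}
4. tag(f,e)  →  {at(b,b), at(d,e), at(f,f), clear(b,b), clear(c,d), clear(d,c), clear(e,e), clear(f,d), marked(b,b), marked(f,f), near(b,b), near(b,f), near(e,b), near(e,f), near(f,f)}
optimal plan length = 4; 4 ≤ 6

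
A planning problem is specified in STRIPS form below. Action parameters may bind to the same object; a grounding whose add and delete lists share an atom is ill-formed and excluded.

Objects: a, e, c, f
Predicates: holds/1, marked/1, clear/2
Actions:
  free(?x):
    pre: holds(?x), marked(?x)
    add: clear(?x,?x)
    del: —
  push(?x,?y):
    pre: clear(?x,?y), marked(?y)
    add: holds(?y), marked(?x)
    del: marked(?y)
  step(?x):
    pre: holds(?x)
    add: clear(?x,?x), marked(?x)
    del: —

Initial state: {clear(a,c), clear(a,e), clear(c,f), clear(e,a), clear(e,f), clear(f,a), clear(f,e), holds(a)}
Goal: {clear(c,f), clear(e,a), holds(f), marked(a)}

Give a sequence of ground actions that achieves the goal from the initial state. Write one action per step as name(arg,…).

step(a); push(f,a); push(e,f); push(a,e)

1. step(a)  →  {clear(a,a), clear(a,c), clear(a,e), clear(c,f), clear(e,a), clear(e,f), clear(f,a), clear(f,e), holds(a), marked(a)}
2. push(f,a)  →  {clear(a,a), clear(a,c), clear(a,e), clear(c,f), clear(e,a), clear(e,f), clear(f,a), clear(f,e), holds(a), marked(f)}
3. push(e,f)  →  {clear(a,a), clear(a,c), clear(a,e), clear(c,f), clear(e,a), clear(e,f), clear(f,a), clear(f,e), holds(a), holds(f), marked(e)}
4. push(a,e)  →  {clear(a,a), clear(a,c), clear(a,e), clear(c,f), clear(e,a), clear(e,f), clear(f,a), clear(f,e), holds(a), holds(e), holds(f), marked(a)}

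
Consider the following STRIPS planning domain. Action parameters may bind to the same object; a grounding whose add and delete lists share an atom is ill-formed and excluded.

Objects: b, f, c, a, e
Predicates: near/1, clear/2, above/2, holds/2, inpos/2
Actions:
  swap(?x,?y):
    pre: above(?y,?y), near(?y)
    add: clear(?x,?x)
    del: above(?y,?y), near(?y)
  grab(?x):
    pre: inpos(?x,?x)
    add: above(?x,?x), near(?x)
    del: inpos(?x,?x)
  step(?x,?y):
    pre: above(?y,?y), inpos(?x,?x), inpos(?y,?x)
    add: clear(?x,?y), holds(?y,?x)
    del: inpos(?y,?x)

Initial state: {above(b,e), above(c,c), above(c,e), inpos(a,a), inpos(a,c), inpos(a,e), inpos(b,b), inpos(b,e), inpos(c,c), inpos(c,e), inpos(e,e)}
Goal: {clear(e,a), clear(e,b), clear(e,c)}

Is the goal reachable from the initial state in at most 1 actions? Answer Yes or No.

1. grab(b)  →  {above(b,b), above(b,e), above(c,c), above(c,e), inpos(a,a), inpos(a,c), inpos(a,e), inpos(b,e), inpos(c,c), inpos(c,e), inpos(e,e), near(b)}
2. grab(a)  →  {above(a,a), above(b,b), above(b,e), above(c,c), above(c,e), inpos(a,c), inpos(a,e), inpos(b,e), inpos(c,c), inpos(c,e), inpos(e,e), near(a), near(b)}
3. step(e,b)  →  {above(a,a), above(b,b), above(b,e), above(c,c), above(c,e), clear(e,b), holds(b,e), inpos(a,c), inpos(a,e), inpos(c,c), inpos(c,e), inpos(e,e), near(a), near(b)}
4. step(e,c)  →  {above(a,a), above(b,b), above(b,e), above(c,c), above(c,e), clear(e,b), clear(e,c), holds(b,e), holds(c,e), inpos(a,c), inpos(a,e), inpos(c,c), inpos(e,e), near(a), near(b)}
5. step(e,a)  →  {above(a,a), above(b,b), above(b,e), above(c,c), above(c,e), clear(e,a), clear(e,b), clear(e,c), holds(a,e), holds(b,e), holds(c,e), inpos(a,c), inpos(c,c), inpos(e,e), near(a), near(b)}
optimal plan length = 5; 5 > 1

No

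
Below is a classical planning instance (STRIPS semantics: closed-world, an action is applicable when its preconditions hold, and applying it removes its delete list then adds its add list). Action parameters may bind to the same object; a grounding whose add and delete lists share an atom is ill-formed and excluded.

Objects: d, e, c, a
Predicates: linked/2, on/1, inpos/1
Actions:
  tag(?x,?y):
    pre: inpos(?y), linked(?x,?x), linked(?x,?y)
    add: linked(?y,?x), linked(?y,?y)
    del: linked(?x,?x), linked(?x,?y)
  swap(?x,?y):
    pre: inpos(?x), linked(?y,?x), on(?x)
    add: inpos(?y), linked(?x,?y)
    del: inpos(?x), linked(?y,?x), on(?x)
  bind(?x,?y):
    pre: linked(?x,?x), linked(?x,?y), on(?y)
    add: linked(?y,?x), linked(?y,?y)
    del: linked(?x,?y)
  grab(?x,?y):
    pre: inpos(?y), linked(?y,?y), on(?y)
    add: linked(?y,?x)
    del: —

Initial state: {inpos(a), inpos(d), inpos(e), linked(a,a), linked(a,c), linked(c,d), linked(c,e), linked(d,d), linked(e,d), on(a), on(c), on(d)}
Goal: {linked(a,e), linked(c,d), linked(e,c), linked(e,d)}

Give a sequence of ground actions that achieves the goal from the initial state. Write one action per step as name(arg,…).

1. bind(a,c)  →  {inpos(a), inpos(d), inpos(e), linked(a,a), linked(c,a), linked(c,c), linked(c,d), linked(c,e), linked(d,d), linked(e,d), on(a), on(c), on(d)}
2. tag(c,e)  →  {inpos(a), inpos(d), inpos(e), linked(a,a), linked(c,a), linked(c,d), linked(d,d), linked(e,c), linked(e,d), linked(e,e), on(a), on(c), on(d)}
3. grab(e,a)  →  {inpos(a), inpos(d), inpos(e), linked(a,a), linked(a,e), linked(c,a), linked(c,d), linked(d,d), linked(e,c), linked(e,d), linked(e,e), on(a), on(c), on(d)}

bind(a,c); tag(c,e); grab(e,a)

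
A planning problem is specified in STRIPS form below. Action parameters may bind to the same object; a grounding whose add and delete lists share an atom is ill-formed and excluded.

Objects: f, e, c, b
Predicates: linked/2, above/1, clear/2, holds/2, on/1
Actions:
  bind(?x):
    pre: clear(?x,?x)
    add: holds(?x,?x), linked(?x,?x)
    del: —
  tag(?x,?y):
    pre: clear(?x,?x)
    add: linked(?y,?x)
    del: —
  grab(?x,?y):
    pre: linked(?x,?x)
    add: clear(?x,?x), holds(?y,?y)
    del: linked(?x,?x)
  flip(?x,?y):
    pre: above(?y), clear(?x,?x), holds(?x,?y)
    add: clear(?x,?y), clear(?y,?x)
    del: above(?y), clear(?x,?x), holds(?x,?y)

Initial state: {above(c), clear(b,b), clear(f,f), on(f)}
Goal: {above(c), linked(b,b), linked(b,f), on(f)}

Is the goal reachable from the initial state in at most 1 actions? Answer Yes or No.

No

1. bind(b)  →  {above(c), clear(b,b), clear(f,f), holds(b,b), linked(b,b), on(f)}
2. tag(f,b)  →  {above(c), clear(b,b), clear(f,f), holds(b,b), linked(b,b), linked(b,f), on(f)}
optimal plan length = 2; 2 > 1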